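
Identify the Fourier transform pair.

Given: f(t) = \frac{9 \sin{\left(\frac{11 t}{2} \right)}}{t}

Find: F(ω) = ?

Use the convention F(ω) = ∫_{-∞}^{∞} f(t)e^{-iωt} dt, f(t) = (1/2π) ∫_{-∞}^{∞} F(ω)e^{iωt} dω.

F(ω) = \begin{cases} 9 \pi & \text{for}\: \omega > - \frac{11}{2} \wedge \omega < \frac{11}{2} \\0 & \text{otherwise} \end{cases}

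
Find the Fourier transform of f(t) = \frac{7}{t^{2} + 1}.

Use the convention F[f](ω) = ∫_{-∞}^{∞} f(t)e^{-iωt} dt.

F(ω) = 7 \pi e^{- \left|{\omega}\right|}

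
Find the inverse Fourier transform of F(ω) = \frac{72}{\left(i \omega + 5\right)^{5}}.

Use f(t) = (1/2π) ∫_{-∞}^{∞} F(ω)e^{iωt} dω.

f(t) = 3 t^{4} e^{- 5 t} u\left(t\right)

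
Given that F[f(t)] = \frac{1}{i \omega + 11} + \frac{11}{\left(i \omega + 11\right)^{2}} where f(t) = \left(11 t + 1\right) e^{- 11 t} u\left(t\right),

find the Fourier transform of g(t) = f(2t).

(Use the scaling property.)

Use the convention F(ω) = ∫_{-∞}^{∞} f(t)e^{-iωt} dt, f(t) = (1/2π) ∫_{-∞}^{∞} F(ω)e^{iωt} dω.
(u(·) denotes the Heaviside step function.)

F[g](ω) = \frac{- i \omega - 44}{\omega^{2} - 44 i \omega - 484}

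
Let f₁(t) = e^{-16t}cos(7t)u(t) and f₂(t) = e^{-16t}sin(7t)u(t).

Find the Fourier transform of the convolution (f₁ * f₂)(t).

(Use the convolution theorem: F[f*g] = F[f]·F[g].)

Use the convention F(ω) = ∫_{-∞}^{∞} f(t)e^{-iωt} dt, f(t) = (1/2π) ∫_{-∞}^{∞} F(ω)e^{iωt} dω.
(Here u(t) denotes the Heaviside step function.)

F[f₁*f₂](ω) = \frac{7 \left(i \omega + 16\right)}{\left(\left(i \omega + 16\right)^{2} + 49\right)^{2}}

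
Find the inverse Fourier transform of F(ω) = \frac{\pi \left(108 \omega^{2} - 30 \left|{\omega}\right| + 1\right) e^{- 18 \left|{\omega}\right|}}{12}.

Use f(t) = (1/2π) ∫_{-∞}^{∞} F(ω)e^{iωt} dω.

f(t) = \frac{4 t^{4}}{\left(t^{2} + 324\right)^{3}}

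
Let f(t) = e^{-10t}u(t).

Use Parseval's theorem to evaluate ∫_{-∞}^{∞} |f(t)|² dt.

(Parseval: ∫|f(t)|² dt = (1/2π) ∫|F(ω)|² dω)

∫|f(t)|² dt = \frac{1}{20}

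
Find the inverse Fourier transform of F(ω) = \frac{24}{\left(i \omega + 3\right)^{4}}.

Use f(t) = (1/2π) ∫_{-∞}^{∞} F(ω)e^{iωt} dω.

f(t) = 4 t^{3} e^{- 3 t} u\left(t\right)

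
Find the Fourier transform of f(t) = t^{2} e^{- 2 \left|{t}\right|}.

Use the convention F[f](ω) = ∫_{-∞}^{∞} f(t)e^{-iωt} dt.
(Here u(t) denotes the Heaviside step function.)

F(ω) = \frac{8 \left(4 - 3 \omega^{2}\right)}{\left(\omega^{2} + 4\right)^{3}}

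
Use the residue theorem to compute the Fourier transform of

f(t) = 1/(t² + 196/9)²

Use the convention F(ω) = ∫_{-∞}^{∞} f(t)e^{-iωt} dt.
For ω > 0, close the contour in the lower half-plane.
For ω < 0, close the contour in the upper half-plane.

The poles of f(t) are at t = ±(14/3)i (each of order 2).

Let g(z) = f(z)e^{-iωz}; for large |z| the factor e^{-iωz} decays in the lower half-plane when ω > 0 and in the upper half-plane when ω < 0.

Case ω > 0 (lower half-plane, clockwise contour ⇒ F(ω) = -2πi·ΣRes):
  Res_{z = - \frac{14 i}{3}} g(z) = \frac{9 i \left(14 \omega + 3\right) e^{- \frac{14 \omega}{3}}}{10976} (pole of order 2)
  F(ω) = -2πi·ΣRes = \frac{9 \pi \left(14 \omega + 3\right) e^{- \frac{14 \omega}{3}}}{5488}

Case ω < 0 (upper half-plane, counterclockwise contour ⇒ F(ω) = +2πi·ΣRes):
  Res_{z = \frac{14 i}{3}} g(z) = \frac{9 i \left(14 \omega - 3\right) e^{\frac{14 \omega}{3}}}{10976} (pole of order 2)
  F(ω) = 2πi·ΣRes = \frac{9 \pi \left(3 - 14 \omega\right) e^{\frac{14 \omega}{3}}}{5488}

Both cases combine into a single formula in |ω|:

F(ω) = \frac{9 \pi \left(14 \left|{\omega}\right| + 3\right) e^{- \frac{14 \left|{\omega}\right|}{3}}}{5488}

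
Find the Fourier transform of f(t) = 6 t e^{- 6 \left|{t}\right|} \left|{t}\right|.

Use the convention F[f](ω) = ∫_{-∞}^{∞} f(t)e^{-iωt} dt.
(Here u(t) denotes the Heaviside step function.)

F(ω) = \frac{24 i \omega \left(\omega^{2} - 108\right)}{\left(\omega^{2} + 36\right)^{3}}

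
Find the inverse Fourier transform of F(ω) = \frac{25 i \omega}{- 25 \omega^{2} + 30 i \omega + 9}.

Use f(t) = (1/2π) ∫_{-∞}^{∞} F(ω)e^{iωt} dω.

f(t) = \left(1 - \frac{3 t}{5}\right) e^{- \frac{3 t}{5}} u\left(t\right)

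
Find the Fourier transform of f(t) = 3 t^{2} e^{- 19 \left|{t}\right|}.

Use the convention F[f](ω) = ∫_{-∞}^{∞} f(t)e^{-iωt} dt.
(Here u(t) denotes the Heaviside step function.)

F(ω) = \frac{228 \left(361 - 3 \omega^{2}\right)}{\left(\omega^{2} + 361\right)^{3}}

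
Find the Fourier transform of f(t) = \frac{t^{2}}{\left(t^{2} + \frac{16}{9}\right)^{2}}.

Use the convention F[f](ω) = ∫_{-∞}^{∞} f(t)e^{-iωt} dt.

F(ω) = \frac{\pi \left(3 - 4 \left|{\omega}\right|\right) e^{- \frac{4 \left|{\omega}\right|}{3}}}{8}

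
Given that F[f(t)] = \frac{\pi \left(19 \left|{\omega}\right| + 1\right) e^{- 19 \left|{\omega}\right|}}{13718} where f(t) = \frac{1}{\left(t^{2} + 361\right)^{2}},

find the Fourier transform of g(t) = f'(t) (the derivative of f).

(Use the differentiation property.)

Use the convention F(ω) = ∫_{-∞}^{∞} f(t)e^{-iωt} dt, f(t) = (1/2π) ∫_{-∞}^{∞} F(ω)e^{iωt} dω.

F[g](ω) = \frac{i \pi \omega \left(19 \left|{\omega}\right| + 1\right) e^{- 19 \left|{\omega}\right|}}{13718}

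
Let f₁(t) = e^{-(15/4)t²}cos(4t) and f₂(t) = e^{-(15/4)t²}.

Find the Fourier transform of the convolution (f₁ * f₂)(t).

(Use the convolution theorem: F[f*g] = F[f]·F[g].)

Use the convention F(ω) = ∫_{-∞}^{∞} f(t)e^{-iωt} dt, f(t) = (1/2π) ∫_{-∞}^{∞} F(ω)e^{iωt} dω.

F[f₁*f₂](ω) = \frac{2 \pi \left(e^{\frac{16 \omega}{15}} + 1\right) e^{- \frac{2 \omega^{2}}{15} - \frac{8 \omega}{15} - \frac{16}{15}}}{15}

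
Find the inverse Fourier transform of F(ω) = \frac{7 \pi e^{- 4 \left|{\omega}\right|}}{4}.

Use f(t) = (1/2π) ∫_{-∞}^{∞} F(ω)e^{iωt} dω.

f(t) = \frac{7}{t^{2} + 16}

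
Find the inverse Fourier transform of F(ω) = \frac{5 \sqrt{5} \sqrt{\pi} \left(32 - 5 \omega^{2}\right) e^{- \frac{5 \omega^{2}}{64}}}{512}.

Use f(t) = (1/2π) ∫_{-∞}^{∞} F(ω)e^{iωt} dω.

f(t) = 8 t^{2} e^{- \frac{16 t^{2}}{5}}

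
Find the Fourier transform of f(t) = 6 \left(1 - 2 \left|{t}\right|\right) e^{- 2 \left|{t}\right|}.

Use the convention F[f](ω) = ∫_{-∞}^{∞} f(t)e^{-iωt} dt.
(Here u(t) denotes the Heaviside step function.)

F(ω) = \frac{48 \omega^{2}}{\left(\omega^{2} + 4\right)^{2}}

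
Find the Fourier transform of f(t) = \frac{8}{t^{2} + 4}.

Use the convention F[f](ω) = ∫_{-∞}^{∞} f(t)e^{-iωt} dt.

F(ω) = 4 \pi e^{- 2 \left|{\omega}\right|}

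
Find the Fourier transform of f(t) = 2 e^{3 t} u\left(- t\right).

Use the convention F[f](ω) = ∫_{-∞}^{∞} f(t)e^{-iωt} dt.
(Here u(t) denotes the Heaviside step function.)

F(ω) = - \frac{2}{i \omega - 3}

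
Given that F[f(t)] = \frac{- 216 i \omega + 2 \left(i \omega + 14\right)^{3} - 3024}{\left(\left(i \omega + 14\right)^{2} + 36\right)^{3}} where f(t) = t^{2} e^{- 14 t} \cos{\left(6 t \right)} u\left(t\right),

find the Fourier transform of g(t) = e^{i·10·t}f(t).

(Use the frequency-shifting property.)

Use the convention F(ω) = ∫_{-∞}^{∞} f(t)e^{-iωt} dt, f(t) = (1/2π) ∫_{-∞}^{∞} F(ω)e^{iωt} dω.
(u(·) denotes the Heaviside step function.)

F[g](ω) = \frac{2 \left(108 i \left(10 - \omega\right) + \left(i \left(\omega - 10\right) + 14\right)^{3} - 1512\right)}{\left(\left(i \left(\omega - 10\right) + 14\right)^{2} + 36\right)^{3}}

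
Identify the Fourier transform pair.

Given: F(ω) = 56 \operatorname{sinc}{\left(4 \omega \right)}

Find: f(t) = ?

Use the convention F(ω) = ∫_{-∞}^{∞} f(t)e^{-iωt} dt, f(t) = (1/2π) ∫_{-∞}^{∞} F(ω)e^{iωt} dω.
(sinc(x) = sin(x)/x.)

f(t) = 7 \left(\begin{cases} 1 & \text{for}\: \left|{t}\right| < 4 \\0 & \text{otherwise} \end{cases}\right)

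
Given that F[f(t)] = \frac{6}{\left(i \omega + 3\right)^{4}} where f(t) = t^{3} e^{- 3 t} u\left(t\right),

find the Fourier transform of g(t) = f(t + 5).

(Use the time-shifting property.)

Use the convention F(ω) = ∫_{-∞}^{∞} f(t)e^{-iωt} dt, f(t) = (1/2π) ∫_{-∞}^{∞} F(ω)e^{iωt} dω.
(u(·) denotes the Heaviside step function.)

F[g](ω) = \frac{6 e^{5 i \omega}}{\left(i \omega + 3\right)^{4}}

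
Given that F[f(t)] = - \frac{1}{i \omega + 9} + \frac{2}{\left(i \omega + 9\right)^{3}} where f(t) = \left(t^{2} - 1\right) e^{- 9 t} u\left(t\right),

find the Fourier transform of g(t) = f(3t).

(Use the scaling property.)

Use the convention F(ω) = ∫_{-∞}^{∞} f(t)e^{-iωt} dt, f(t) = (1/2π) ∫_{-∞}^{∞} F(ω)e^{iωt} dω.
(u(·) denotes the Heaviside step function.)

F[g](ω) = \frac{18 i \omega - \left(i \omega + 27\right)^{3} + 486}{\left(i \omega + 27\right)^{4}}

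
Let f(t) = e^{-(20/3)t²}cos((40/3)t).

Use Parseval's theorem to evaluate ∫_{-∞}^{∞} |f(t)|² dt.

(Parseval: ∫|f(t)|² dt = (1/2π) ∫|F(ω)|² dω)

∫|f(t)|² dt = \frac{\sqrt{30} \sqrt{\pi} \left(1 + e^{\frac{40}{3}}\right)}{40 e^{\frac{40}{3}}}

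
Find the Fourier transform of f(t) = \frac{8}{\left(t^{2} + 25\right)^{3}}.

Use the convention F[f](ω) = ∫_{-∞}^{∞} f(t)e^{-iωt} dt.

F(ω) = \frac{\pi \left(25 \omega^{2} + 15 \left|{\omega}\right| + 3\right) e^{- 5 \left|{\omega}\right|}}{3125}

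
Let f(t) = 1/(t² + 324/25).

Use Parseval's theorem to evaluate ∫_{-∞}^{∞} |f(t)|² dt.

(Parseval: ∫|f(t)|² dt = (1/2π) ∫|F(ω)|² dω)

∫|f(t)|² dt = \frac{125 \pi}{11664}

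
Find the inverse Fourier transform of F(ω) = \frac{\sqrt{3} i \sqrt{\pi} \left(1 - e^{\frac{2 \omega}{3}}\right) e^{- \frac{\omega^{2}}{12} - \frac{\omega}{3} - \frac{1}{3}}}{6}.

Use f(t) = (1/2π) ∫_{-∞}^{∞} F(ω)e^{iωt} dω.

f(t) = e^{- 3 t^{2}} \sin{\left(2 t \right)}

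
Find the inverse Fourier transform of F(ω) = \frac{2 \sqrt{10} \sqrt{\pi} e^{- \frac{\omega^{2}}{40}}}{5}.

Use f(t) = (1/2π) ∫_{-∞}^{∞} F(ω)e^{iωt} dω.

f(t) = 4 e^{- 10 t^{2}}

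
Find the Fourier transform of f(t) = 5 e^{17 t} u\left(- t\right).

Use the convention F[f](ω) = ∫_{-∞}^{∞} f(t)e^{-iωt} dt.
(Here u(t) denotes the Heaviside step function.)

F(ω) = - \frac{5}{i \omega - 17}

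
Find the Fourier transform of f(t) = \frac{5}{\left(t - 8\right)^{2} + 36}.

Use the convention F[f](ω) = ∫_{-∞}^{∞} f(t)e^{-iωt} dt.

F(ω) = \frac{5 \pi e^{- 8 i \omega - 6 \left|{\omega}\right|}}{6}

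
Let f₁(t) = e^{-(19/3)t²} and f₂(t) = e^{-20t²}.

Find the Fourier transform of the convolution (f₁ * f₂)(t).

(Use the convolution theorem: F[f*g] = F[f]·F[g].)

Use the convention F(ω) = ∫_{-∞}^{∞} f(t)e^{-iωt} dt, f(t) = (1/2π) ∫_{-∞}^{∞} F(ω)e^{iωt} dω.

F[f₁*f₂](ω) = \frac{\sqrt{285} \pi e^{- \frac{79 \omega^{2}}{1520}}}{190}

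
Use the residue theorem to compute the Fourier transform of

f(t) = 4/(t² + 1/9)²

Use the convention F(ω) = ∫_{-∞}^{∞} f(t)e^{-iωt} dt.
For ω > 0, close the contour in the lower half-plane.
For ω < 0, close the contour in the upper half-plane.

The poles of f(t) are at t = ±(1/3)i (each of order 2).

Let g(z) = f(z)e^{-iωz}; for large |z| the factor e^{-iωz} decays in the lower half-plane when ω > 0 and in the upper half-plane when ω < 0.

Case ω > 0 (lower half-plane, clockwise contour ⇒ F(ω) = -2πi·ΣRes):
  Res_{z = - \frac{i}{3}} g(z) = 9 i \left(\omega + 3\right) e^{- \frac{\omega}{3}} (pole of order 2)
  F(ω) = -2πi·ΣRes = 18 \pi \left(\omega + 3\right) e^{- \frac{\omega}{3}}

Case ω < 0 (upper half-plane, counterclockwise contour ⇒ F(ω) = +2πi·ΣRes):
  Res_{z = \frac{i}{3}} g(z) = 9 i \left(\omega - 3\right) e^{\frac{\omega}{3}} (pole of order 2)
  F(ω) = 2πi·ΣRes = 18 \pi \left(3 - \omega\right) e^{\frac{\omega}{3}}

Both cases combine into a single formula in |ω|:

F(ω) = 18 \pi \left(\left|{\omega}\right| + 3\right) e^{- \frac{\left|{\omega}\right|}{3}}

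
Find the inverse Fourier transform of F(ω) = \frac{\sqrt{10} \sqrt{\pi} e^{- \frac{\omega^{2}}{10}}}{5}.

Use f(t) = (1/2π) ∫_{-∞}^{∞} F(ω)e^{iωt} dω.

f(t) = e^{- \frac{5 t^{2}}{2}}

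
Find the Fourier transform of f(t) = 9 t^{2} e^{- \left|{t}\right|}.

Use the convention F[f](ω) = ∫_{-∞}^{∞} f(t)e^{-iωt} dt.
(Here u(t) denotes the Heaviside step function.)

F(ω) = \frac{36 \left(1 - 3 \omega^{2}\right)}{\left(\omega^{2} + 1\right)^{3}}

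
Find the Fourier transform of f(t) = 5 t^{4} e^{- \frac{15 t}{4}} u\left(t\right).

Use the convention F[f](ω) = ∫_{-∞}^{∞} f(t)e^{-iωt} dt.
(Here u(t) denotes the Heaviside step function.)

F(ω) = \frac{122880}{\left(4 i \omega + 15\right)^{5}}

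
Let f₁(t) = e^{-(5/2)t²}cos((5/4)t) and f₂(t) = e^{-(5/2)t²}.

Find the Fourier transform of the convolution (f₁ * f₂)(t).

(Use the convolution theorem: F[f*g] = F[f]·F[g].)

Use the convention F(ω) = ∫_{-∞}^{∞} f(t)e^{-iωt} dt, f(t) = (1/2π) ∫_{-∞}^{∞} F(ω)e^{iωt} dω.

F[f₁*f₂](ω) = \frac{\pi \left(e^{\frac{\omega}{2}} + 1\right) e^{- \frac{\omega^{2}}{5} - \frac{\omega}{4} - \frac{5}{32}}}{5}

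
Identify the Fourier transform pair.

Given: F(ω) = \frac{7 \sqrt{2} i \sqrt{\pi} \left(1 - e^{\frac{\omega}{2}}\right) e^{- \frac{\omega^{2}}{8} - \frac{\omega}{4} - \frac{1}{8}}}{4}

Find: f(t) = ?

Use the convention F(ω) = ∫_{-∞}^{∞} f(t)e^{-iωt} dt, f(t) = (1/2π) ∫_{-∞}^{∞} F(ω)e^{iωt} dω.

f(t) = 7 e^{- 2 t^{2}} \sin{\left(t \right)}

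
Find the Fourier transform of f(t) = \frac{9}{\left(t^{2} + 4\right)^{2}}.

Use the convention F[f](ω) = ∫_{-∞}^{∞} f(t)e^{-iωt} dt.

F(ω) = \frac{9 \pi \left(2 \left|{\omega}\right| + 1\right) e^{- 2 \left|{\omega}\right|}}{16}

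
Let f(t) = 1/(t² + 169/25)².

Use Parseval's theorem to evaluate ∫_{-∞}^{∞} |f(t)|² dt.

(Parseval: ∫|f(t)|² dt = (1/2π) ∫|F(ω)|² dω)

∫|f(t)|² dt = \frac{390625 \pi}{1003976272}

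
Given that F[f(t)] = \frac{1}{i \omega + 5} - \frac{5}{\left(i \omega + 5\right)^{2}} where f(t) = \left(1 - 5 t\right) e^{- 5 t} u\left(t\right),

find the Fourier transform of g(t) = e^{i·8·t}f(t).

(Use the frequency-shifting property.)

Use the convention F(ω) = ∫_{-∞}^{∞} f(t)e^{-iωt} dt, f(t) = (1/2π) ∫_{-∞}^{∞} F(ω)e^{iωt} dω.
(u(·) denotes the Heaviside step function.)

F[g](ω) = \frac{i \left(8 - \omega\right)}{\omega^{2} - 2 \omega \left(8 + 5 i\right) + 39 + 80 i}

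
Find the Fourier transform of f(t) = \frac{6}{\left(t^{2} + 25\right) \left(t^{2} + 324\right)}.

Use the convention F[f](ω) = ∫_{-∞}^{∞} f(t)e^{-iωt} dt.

F(ω) = \frac{\pi \left(18 e^{13 \left|{\omega}\right|} - 5\right) e^{- 18 \left|{\omega}\right|}}{4485}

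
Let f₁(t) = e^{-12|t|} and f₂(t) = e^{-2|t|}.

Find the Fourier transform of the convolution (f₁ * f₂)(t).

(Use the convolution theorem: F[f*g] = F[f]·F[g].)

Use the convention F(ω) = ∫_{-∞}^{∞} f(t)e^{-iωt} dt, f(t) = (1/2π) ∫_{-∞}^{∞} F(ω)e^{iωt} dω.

F[f₁*f₂](ω) = \frac{96}{\left(\omega^{2} + 4\right) \left(\omega^{2} + 144\right)}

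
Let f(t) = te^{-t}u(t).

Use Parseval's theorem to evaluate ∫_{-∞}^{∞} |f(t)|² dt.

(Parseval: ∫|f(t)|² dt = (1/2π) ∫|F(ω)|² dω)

∫|f(t)|² dt = \frac{1}{4}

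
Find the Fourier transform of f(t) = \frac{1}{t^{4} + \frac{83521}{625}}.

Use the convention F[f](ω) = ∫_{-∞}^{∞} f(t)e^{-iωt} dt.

F(ω) = \frac{125 \pi e^{- \frac{17 \sqrt{2} \left|{\omega}\right|}{10}} \sin{\left(\frac{17 \sqrt{2} \left|{\omega}\right|}{10} + \frac{\pi}{4} \right)}}{4913}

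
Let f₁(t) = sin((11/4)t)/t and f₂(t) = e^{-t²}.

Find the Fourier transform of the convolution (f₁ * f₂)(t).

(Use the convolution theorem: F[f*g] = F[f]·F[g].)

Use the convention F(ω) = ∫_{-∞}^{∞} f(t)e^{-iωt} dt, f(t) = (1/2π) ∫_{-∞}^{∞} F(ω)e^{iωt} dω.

F[f₁*f₂](ω) = \begin{cases} \pi^{\frac{3}{2}} e^{- \frac{\omega^{2}}{4}} & \text{for}\: \omega > - \frac{11}{4} \wedge \omega < \frac{11}{4} \\0 & \text{otherwise} \end{cases}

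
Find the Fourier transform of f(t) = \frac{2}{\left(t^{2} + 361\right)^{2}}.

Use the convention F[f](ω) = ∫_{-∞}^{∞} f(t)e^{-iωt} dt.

F(ω) = \frac{\pi \left(19 \left|{\omega}\right| + 1\right) e^{- 19 \left|{\omega}\right|}}{6859}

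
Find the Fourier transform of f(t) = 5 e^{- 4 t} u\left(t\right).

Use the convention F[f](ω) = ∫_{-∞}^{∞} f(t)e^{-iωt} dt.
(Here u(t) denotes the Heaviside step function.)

F(ω) = \frac{5}{i \omega + 4}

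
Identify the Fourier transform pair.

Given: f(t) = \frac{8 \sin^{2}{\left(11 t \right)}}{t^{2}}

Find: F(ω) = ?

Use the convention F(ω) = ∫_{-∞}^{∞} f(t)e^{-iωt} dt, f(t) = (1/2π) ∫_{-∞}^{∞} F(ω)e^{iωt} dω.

F(ω) = \begin{cases} 4 \pi \left(22 - \left|{\omega}\right|\right) & \text{for}\: \omega > -22 \wedge \omega < 22 \\0 & \text{otherwise} \end{cases}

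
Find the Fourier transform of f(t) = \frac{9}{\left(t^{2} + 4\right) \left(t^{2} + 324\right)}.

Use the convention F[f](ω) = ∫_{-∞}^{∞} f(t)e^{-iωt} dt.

F(ω) = \frac{\pi \left(9 e^{16 \left|{\omega}\right|} - 1\right) e^{- 18 \left|{\omega}\right|}}{640}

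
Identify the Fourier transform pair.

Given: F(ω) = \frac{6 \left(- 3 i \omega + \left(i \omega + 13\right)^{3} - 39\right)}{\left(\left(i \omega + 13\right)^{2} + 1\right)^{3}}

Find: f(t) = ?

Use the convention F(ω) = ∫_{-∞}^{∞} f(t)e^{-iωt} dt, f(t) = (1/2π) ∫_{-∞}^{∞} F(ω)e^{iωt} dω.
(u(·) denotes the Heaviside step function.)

f(t) = 3 t^{2} e^{- 13 t} \cos{\left(t \right)} u\left(t\right)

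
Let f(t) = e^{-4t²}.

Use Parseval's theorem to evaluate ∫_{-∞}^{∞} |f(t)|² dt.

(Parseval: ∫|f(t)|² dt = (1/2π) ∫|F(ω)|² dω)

∫|f(t)|² dt = \frac{\sqrt{2} \sqrt{\pi}}{4}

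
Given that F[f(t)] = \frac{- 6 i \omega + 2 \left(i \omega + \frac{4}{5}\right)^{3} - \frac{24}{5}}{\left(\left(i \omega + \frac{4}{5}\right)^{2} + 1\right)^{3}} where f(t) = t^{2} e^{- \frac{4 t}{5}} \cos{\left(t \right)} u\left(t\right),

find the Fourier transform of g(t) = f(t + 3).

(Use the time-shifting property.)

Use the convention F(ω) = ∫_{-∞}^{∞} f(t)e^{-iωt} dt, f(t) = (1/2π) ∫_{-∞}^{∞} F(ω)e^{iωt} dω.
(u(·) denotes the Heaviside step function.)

F[g](ω) = \frac{250 \left(- 375 i \omega + \left(5 i \omega + 4\right)^{3} - 300\right) e^{3 i \omega}}{\left(\left(5 i \omega + 4\right)^{2} + 25\right)^{3}}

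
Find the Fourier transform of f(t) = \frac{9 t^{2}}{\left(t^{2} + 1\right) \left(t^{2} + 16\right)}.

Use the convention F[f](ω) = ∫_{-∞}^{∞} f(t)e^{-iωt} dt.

F(ω) = \frac{3 \pi \left(4 - e^{3 \left|{\omega}\right|}\right) e^{- 4 \left|{\omega}\right|}}{5}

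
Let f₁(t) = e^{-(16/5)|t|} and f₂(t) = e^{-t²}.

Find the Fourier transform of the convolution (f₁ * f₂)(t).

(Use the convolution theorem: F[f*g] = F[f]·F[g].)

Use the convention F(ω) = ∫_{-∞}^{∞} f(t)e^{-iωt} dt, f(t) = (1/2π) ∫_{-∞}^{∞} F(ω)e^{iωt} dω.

F[f₁*f₂](ω) = \frac{160 \sqrt{\pi} e^{- \frac{\omega^{2}}{4}}}{25 \omega^{2} + 256}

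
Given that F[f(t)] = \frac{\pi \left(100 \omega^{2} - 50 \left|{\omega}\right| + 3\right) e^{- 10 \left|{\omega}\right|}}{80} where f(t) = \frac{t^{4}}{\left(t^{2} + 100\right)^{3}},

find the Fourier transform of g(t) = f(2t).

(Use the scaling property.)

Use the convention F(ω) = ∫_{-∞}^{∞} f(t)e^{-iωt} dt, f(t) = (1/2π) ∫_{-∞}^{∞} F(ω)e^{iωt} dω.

F[g](ω) = \frac{\pi \left(25 \omega^{2} - 25 \left|{\omega}\right| + 3\right) e^{- 5 \left|{\omega}\right|}}{160}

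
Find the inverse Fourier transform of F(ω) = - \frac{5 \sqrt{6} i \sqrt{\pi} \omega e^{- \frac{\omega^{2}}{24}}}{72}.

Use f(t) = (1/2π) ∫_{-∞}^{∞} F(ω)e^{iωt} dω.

f(t) = 5 t e^{- 6 t^{2}}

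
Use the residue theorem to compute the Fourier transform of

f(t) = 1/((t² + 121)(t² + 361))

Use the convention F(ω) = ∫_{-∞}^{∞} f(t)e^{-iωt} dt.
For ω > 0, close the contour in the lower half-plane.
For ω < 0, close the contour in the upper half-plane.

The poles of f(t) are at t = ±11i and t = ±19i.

Let g(z) = f(z)e^{-iωz}; for large |z| the factor e^{-iωz} decays in the lower half-plane when ω > 0 and in the upper half-plane when ω < 0.

Case ω > 0 (lower half-plane, clockwise contour ⇒ F(ω) = -2πi·ΣRes):
  Res_{z = - 11 i} g(z) = \frac{i e^{- 11 \omega}}{5280}
  Res_{z = - 19 i} g(z) = - \frac{i e^{- 19 \omega}}{9120}
  F(ω) = -2πi·ΣRes = \frac{\pi \left(19 e^{8 \omega} - 11\right) e^{- 19 \omega}}{50160}

Case ω < 0 (upper half-plane, counterclockwise contour ⇒ F(ω) = +2πi·ΣRes):
  Res_{z = 11 i} g(z) = - \frac{i e^{11 \omega}}{5280}
  Res_{z = 19 i} g(z) = \frac{i e^{19 \omega}}{9120}
  F(ω) = 2πi·ΣRes = \frac{\pi \left(19 - 11 e^{8 \omega}\right) e^{11 \omega}}{50160}

Both cases combine into a single formula in |ω|:

F(ω) = \frac{\pi \left(19 e^{8 \left|{\omega}\right|} - 11\right) e^{- 19 \left|{\omega}\right|}}{50160}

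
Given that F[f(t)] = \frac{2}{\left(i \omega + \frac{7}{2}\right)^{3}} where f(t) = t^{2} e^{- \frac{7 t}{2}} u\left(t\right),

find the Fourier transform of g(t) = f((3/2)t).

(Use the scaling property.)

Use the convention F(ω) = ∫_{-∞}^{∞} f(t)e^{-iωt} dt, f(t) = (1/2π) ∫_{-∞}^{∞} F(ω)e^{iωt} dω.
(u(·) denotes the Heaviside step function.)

F[g](ω) = \frac{288}{\left(4 i \omega + 21\right)^{3}}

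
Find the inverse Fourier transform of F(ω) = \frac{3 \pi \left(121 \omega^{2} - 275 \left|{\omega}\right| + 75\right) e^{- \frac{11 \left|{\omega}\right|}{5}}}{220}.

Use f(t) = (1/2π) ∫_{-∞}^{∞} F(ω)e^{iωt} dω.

f(t) = \frac{6 t^{4}}{\left(t^{2} + \frac{121}{25}\right)^{3}}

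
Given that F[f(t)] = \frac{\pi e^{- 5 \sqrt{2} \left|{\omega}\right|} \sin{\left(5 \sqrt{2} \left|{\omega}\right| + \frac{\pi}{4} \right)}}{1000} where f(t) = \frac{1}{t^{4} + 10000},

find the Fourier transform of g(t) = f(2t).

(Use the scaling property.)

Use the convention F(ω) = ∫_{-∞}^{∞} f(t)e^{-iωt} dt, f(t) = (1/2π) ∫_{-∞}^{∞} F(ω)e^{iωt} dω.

F[g](ω) = \frac{\pi e^{- \frac{5 \sqrt{2} \left|{\omega}\right|}{2}} \sin{\left(\frac{5 \sqrt{2} \left|{\omega}\right|}{2} + \frac{\pi}{4} \right)}}{2000}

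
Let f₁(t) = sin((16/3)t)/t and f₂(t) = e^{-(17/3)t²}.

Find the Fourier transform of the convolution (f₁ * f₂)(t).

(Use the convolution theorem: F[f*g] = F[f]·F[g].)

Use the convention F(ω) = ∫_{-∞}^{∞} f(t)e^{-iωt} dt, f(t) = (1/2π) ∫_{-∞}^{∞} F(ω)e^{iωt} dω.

F[f₁*f₂](ω) = \begin{cases} \frac{\sqrt{51} \pi^{\frac{3}{2}} e^{- \frac{3 \omega^{2}}{68}}}{17} & \text{for}\: \omega > - \frac{16}{3} \wedge \omega < \frac{16}{3} \\0 & \text{otherwise} \end{cases}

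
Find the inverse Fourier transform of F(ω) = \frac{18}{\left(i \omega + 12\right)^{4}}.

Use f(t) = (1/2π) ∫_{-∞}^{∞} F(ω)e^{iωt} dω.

f(t) = 3 t^{3} e^{- 12 t} u\left(t\right)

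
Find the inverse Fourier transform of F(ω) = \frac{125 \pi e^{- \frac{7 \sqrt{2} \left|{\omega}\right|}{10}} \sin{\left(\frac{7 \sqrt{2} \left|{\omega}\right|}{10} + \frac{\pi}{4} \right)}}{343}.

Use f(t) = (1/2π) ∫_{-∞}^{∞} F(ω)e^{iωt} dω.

f(t) = \frac{1}{t^{4} + \frac{2401}{625}}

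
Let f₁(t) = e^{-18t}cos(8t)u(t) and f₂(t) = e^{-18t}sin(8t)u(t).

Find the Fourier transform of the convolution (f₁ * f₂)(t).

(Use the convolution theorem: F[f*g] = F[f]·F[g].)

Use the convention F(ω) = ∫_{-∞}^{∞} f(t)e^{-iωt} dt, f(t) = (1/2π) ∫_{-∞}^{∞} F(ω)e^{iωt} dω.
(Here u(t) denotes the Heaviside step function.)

F[f₁*f₂](ω) = \frac{8 \left(i \omega + 18\right)}{\left(\left(i \omega + 18\right)^{2} + 64\right)^{2}}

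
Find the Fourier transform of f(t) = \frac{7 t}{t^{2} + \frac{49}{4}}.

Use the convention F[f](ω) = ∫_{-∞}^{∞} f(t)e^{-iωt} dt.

F(ω) = - 7 i \pi e^{- \frac{7 \left|{\omega}\right|}{2}} \operatorname{sign}{\left(\omega \right)}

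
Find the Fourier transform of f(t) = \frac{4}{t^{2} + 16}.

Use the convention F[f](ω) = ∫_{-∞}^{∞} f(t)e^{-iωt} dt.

F(ω) = \pi e^{- 4 \left|{\omega}\right|}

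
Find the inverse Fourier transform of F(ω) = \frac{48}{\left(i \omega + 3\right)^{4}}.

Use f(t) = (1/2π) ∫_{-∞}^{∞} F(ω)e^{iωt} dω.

f(t) = 8 t^{3} e^{- 3 t} u\left(t\right)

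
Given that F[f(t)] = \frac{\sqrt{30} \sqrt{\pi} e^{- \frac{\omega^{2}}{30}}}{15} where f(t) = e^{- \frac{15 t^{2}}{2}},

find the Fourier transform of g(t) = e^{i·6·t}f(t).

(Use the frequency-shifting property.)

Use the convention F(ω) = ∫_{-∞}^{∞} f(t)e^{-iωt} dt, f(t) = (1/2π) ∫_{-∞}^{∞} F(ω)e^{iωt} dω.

F[g](ω) = \frac{\sqrt{30} \sqrt{\pi} e^{- \frac{\left(\omega - 6\right)^{2}}{30}}}{15}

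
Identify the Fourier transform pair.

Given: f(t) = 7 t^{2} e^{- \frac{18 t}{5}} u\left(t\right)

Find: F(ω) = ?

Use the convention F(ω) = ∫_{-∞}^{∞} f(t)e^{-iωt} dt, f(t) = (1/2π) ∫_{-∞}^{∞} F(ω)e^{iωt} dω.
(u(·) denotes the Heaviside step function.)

F(ω) = \frac{1750}{\left(5 i \omega + 18\right)^{3}}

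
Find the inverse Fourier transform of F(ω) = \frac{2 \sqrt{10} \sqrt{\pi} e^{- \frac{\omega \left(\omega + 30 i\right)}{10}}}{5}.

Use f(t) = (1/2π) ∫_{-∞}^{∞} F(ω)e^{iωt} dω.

f(t) = 2 e^{- \frac{5 \left(t - 3\right)^{2}}{2}}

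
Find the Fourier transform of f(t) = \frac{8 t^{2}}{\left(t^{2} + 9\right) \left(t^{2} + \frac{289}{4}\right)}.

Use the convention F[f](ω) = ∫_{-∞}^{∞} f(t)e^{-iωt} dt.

F(ω) = - \frac{96 \pi e^{- 3 \left|{\omega}\right|}}{253} + \frac{272 \pi e^{- \frac{17 \left|{\omega}\right|}{2}}}{253}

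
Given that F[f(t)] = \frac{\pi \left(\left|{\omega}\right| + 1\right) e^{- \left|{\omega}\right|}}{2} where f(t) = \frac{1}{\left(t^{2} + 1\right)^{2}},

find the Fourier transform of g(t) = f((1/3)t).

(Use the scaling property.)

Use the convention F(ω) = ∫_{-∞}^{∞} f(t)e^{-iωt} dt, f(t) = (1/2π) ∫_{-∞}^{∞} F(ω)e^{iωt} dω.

F[g](ω) = \frac{3 \pi \left(3 \left|{\omega}\right| + 1\right) e^{- 3 \left|{\omega}\right|}}{2}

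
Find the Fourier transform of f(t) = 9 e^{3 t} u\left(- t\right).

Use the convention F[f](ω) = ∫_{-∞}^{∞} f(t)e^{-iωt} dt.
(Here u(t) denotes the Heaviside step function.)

F(ω) = - \frac{9}{i \omega - 3}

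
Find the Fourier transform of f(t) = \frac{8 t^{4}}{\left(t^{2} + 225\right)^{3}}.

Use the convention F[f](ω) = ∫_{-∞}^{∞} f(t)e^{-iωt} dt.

F(ω) = \frac{\pi \left(75 \omega^{2} - 25 \left|{\omega}\right| + 1\right) e^{- 15 \left|{\omega}\right|}}{5}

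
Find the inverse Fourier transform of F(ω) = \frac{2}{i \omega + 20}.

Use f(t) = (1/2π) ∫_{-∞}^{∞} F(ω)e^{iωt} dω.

f(t) = 2 e^{- 20 t} u\left(t\right)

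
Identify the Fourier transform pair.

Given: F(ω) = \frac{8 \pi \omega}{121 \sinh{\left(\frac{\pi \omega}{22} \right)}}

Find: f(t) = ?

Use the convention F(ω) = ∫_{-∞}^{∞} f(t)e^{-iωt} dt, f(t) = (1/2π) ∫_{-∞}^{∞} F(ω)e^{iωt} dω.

f(t) = \frac{8}{\cosh^{2}{\left(11 t \right)}}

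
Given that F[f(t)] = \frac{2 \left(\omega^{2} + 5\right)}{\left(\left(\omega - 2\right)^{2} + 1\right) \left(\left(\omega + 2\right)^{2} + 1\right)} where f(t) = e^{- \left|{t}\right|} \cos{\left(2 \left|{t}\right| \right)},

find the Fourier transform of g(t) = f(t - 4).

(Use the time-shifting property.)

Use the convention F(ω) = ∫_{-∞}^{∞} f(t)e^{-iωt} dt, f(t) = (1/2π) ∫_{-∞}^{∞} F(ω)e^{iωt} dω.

F[g](ω) = \frac{2 \left(\omega^{2} + 5\right) e^{- 4 i \omega}}{\omega^{4} - 6 \omega^{2} + 25}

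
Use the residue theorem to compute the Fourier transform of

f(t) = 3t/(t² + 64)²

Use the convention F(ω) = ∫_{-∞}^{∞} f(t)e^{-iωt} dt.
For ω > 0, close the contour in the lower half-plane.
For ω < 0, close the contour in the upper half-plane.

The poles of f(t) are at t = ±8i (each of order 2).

Let g(z) = f(z)e^{-iωz}; for large |z| the factor e^{-iωz} decays in the lower half-plane when ω > 0 and in the upper half-plane when ω < 0.

Case ω > 0 (lower half-plane, clockwise contour ⇒ F(ω) = -2πi·ΣRes):
  Res_{z = - 8 i} g(z) = \frac{3 \omega e^{- 8 \omega}}{32} (pole of order 2)
  F(ω) = -2πi·ΣRes = - \frac{3 i \pi \omega e^{- 8 \omega}}{16}

Case ω < 0 (upper half-plane, counterclockwise contour ⇒ F(ω) = +2πi·ΣRes):
  Res_{z = 8 i} g(z) = - \frac{3 \omega e^{8 \omega}}{32} (pole of order 2)
  F(ω) = 2πi·ΣRes = - \frac{3 i \pi \omega e^{8 \omega}}{16}

Both cases combine into a single formula in |ω|:

F(ω) = - \frac{3 i \pi \omega e^{- 8 \left|{\omega}\right|}}{16}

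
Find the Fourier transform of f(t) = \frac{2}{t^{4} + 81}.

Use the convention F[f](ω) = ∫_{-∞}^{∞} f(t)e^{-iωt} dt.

F(ω) = \frac{2 \pi e^{- \frac{3 \sqrt{2} \left|{\omega}\right|}{2}} \sin{\left(\frac{3 \sqrt{2} \left|{\omega}\right|}{2} + \frac{\pi}{4} \right)}}{27}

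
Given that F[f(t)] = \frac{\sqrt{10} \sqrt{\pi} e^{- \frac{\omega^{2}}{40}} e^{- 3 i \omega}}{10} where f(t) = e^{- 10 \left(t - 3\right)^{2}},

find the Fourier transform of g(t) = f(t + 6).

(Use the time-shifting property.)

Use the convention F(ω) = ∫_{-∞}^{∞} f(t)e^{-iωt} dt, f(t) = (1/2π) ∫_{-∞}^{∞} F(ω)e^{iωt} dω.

F[g](ω) = \frac{\sqrt{10} \sqrt{\pi} e^{\frac{\omega \left(- \omega + 120 i\right)}{40}}}{10}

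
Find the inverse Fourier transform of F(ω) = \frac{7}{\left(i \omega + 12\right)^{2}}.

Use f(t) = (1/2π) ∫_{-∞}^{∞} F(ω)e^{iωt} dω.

f(t) = 7 t e^{- 12 t} u\left(t\right)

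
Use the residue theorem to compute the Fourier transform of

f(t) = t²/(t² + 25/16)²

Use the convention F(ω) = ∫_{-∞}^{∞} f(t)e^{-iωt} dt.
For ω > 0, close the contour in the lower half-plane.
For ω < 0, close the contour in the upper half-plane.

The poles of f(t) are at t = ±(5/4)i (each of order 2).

Let g(z) = f(z)e^{-iωz}; for large |z| the factor e^{-iωz} decays in the lower half-plane when ω > 0 and in the upper half-plane when ω < 0.

Case ω > 0 (lower half-plane, clockwise contour ⇒ F(ω) = -2πi·ΣRes):
  Res_{z = - \frac{5 i}{4}} g(z) = \frac{i \left(4 - 5 \omega\right) e^{- \frac{5 \omega}{4}}}{20} (pole of order 2)
  F(ω) = -2πi·ΣRes = \frac{\pi \left(4 - 5 \omega\right) e^{- \frac{5 \omega}{4}}}{10}

Case ω < 0 (upper half-plane, counterclockwise contour ⇒ F(ω) = +2πi·ΣRes):
  Res_{z = \frac{5 i}{4}} g(z) = \frac{i \left(- 5 \omega - 4\right) e^{\frac{5 \omega}{4}}}{20} (pole of order 2)
  F(ω) = 2πi·ΣRes = \frac{\pi \left(5 \omega + 4\right) e^{\frac{5 \omega}{4}}}{10}

Both cases combine into a single formula in |ω|:

F(ω) = \frac{\pi \left(4 - 5 \left|{\omega}\right|\right) e^{- \frac{5 \left|{\omega}\right|}{4}}}{10}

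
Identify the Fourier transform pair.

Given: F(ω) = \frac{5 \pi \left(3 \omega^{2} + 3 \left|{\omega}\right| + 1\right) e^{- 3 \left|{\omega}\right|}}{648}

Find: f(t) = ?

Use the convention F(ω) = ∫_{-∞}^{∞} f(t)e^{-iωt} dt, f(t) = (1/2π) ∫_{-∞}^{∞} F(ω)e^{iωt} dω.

f(t) = \frac{5}{\left(t^{2} + 9\right)^{3}}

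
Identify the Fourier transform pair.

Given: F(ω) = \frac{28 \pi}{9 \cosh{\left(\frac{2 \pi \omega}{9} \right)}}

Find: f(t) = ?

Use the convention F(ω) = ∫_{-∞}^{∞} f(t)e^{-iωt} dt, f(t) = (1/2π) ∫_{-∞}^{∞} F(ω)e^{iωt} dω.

f(t) = \frac{7}{\cosh{\left(\frac{9 t}{4} \right)}}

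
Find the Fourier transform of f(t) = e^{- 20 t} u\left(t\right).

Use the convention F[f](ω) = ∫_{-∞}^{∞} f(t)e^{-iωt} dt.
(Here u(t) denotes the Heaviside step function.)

F(ω) = \frac{1}{i \omega + 20}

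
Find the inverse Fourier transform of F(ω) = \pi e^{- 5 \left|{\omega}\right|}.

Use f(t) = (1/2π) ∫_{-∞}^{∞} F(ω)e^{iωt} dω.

f(t) = \frac{5}{t^{2} + 25}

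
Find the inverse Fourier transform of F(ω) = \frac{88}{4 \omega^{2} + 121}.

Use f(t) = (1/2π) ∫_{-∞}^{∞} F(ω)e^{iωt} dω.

f(t) = 2 e^{- \frac{11 \left|{t}\right|}{2}}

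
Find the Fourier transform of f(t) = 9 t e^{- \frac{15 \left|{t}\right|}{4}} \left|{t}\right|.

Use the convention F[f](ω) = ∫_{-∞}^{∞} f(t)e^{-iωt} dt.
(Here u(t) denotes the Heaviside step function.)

F(ω) = \frac{9216 i \omega \left(16 \omega^{2} - 675\right)}{\left(16 \omega^{2} + 225\right)^{3}}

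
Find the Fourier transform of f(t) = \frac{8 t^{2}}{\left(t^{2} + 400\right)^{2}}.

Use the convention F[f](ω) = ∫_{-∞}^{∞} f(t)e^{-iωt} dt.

F(ω) = \frac{\pi \left(1 - 20 \left|{\omega}\right|\right) e^{- 20 \left|{\omega}\right|}}{5}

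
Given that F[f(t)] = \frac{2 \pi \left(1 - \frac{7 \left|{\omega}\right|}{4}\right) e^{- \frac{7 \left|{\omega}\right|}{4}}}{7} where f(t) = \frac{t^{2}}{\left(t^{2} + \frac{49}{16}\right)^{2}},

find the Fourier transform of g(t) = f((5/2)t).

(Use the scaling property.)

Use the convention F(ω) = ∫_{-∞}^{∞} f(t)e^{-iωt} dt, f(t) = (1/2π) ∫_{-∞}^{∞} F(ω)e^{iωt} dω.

F[g](ω) = \frac{2 \pi \left(10 - 7 \left|{\omega}\right|\right) e^{- \frac{7 \left|{\omega}\right|}{10}}}{175}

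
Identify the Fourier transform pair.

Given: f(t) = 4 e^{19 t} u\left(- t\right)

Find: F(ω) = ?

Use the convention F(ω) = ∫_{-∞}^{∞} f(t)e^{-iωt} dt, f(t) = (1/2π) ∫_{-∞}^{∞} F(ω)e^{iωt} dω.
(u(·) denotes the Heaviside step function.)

F(ω) = - \frac{4}{i \omega - 19}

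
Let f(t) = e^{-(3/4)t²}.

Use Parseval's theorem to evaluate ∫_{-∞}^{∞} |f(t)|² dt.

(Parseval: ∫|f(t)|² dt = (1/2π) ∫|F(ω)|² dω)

∫|f(t)|² dt = \frac{\sqrt{6} \sqrt{\pi}}{3}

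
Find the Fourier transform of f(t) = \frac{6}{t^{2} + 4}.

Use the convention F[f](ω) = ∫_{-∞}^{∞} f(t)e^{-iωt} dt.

F(ω) = 3 \pi e^{- 2 \left|{\omega}\right|}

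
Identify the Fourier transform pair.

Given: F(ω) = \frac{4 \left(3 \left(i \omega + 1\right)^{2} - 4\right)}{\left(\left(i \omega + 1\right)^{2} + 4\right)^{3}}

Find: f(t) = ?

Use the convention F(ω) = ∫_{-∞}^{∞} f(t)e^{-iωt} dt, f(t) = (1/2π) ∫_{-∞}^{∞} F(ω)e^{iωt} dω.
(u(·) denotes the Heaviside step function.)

f(t) = t^{2} e^{- t} \sin{\left(2 t \right)} u\left(t\right)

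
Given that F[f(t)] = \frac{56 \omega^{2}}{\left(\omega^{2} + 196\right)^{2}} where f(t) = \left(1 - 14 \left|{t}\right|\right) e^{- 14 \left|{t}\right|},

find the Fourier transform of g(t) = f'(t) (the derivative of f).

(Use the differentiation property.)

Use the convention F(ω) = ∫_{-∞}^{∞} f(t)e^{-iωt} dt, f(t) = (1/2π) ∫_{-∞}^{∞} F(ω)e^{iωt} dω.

F[g](ω) = \frac{56 i \omega^{3}}{\left(\omega^{2} + 196\right)^{2}}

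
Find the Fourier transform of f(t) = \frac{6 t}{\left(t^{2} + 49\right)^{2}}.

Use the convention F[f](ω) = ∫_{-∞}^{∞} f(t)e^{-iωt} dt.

F(ω) = - \frac{3 i \pi \omega e^{- 7 \left|{\omega}\right|}}{7}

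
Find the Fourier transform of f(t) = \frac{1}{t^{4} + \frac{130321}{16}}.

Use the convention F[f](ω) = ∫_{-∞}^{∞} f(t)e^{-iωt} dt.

F(ω) = \frac{8 \pi e^{- \frac{19 \sqrt{2} \left|{\omega}\right|}{4}} \sin{\left(\frac{19 \sqrt{2} \left|{\omega}\right|}{4} + \frac{\pi}{4} \right)}}{6859}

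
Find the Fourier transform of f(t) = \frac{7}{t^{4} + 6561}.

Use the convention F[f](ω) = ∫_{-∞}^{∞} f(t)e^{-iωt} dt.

F(ω) = \frac{7 \pi e^{- \frac{9 \sqrt{2} \left|{\omega}\right|}{2}} \sin{\left(\frac{9 \sqrt{2} \left|{\omega}\right|}{2} + \frac{\pi}{4} \right)}}{729}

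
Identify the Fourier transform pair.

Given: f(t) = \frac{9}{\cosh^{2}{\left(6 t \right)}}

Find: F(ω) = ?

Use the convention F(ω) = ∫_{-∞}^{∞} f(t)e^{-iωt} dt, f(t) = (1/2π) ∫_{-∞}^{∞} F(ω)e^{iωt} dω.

F(ω) = \frac{\pi \omega}{4 \sinh{\left(\frac{\pi \omega}{12} \right)}}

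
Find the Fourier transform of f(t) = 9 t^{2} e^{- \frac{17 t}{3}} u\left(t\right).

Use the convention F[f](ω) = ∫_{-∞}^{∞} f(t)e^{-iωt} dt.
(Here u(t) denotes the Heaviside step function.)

F(ω) = \frac{486}{\left(3 i \omega + 17\right)^{3}}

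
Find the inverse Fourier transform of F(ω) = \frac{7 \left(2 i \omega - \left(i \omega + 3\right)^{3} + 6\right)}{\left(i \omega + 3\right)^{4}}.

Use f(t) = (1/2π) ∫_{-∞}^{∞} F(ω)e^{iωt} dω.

f(t) = 7 \left(t^{2} - 1\right) e^{- 3 t} u\left(t\right)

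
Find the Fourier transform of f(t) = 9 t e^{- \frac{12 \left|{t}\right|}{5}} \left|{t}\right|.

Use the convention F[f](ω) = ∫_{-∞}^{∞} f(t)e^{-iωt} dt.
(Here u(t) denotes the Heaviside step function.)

F(ω) = \frac{22500 i \omega \left(25 \omega^{2} - 432\right)}{\left(25 \omega^{2} + 144\right)^{3}}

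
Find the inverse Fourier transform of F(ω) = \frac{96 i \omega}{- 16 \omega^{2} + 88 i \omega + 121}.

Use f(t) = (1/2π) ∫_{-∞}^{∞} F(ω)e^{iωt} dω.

f(t) = 6 \left(1 - \frac{11 t}{4}\right) e^{- \frac{11 t}{4}} u\left(t\right)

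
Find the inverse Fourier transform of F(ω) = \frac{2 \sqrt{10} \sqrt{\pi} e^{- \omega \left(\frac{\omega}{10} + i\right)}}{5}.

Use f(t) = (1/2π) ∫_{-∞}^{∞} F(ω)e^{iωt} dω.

f(t) = 2 e^{- \frac{5 \left(t - 1\right)^{2}}{2}}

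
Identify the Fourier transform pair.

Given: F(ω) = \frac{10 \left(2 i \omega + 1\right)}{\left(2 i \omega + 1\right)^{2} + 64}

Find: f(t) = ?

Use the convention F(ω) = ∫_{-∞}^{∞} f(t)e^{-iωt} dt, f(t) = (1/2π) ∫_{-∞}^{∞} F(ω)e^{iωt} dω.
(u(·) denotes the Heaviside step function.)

f(t) = 5 e^{- \frac{t}{2}} \cos{\left(4 t \right)} u\left(t\right)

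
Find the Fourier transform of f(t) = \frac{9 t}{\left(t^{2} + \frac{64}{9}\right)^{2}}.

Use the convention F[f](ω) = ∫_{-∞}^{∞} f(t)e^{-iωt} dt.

F(ω) = - \frac{27 i \pi \omega e^{- \frac{8 \left|{\omega}\right|}{3}}}{16}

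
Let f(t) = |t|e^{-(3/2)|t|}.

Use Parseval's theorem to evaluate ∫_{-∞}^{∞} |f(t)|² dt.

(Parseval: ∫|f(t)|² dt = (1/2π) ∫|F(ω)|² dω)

∫|f(t)|² dt = \frac{4}{27}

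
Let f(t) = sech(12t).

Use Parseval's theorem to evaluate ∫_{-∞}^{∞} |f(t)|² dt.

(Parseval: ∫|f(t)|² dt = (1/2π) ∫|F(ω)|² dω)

∫|f(t)|² dt = \frac{1}{6}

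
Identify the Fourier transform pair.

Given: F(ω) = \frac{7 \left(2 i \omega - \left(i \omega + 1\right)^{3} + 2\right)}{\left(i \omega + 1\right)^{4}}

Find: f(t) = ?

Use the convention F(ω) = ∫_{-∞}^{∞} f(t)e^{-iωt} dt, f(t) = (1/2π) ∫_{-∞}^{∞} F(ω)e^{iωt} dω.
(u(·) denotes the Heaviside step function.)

f(t) = 7 \left(t^{2} - 1\right) e^{- t} u\left(t\right)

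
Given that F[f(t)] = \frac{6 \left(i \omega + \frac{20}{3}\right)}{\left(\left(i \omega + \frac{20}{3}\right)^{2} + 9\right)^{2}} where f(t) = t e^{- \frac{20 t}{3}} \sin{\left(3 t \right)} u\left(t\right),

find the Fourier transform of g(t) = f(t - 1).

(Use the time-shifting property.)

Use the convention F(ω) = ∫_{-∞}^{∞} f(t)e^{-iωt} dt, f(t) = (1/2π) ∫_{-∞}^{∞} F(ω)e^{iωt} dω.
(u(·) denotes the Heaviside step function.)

F[g](ω) = \frac{162 \left(3 i \omega + 20\right) e^{- i \omega}}{\left(\left(3 i \omega + 20\right)^{2} + 81\right)^{2}}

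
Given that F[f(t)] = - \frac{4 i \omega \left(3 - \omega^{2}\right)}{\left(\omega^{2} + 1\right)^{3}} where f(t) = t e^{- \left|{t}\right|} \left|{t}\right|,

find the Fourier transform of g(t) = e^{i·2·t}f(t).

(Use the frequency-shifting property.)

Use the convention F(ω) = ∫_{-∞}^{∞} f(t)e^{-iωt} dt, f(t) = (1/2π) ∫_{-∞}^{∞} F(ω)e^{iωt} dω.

F[g](ω) = \frac{4 i \left(\omega - 2\right) \left(\left(\omega - 2\right)^{2} - 3\right)}{\left(\left(\omega - 2\right)^{2} + 1\right)^{3}}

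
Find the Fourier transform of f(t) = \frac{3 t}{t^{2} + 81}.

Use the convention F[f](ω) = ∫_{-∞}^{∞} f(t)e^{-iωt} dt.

F(ω) = - 3 i \pi e^{- 9 \left|{\omega}\right|} \operatorname{sign}{\left(\omega \right)}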